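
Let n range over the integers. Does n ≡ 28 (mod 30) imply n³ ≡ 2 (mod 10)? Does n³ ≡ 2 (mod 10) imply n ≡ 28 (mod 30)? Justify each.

Forward direction. Suppose n ≡ 28 (mod 30). Then n³ ≡ 28³ = 21952 (mod 30), and since 10 ∣ 30, also n³ ≡ 2 (mod 10).

Converse. This fails: take n = 8. Then 8³ = 512 ≡ 2 (mod 10), yet 8 ≡ 8 (mod 30), not 28.

Only the forward direction holds.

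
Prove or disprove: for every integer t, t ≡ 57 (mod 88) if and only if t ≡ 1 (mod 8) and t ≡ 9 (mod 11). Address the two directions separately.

(→) This fails: t = 57 gives 57 ≡ 57 (mod 88) but 57 ≡ 2 (mod 11), so the conjunction on the right does not hold.

(←) This fails: t = 9 satisfies both congruences on the right (9 ≡ 1 mod 8 and 9 ≡ 9 mod 11) yet 9 ≡ 9 (mod 88), not 57.

Neither direction holds.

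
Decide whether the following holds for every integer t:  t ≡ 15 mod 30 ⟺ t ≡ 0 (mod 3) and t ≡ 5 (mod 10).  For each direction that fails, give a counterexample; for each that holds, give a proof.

Both implications hold.

(⇒) Suppose t ≡ 15 (mod 30); write t = 30j + 15. Since 3 ∣ 30, reducing mod 3 gives t ≡ 15 ≡ 0 (mod 3); since 10 ∣ 30, reducing mod 10 gives t ≡ 15 ≡ 5 (mod 10).

(⇐) Conversely, if t ≡ 0 (mod 3) and t ≡ 5 (mod 10), then by the Chinese remainder theorem t ≡ 15 (mod 30). This is exactly t ≡ 15 (mod 30).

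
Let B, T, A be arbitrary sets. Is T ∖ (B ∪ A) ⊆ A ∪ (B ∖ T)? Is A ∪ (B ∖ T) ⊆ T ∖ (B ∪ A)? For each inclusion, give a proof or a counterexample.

Forward inclusion. This inclusion fails. Take B = ∅, T = {1}, A = ∅; then 1 ∈ T ∖ (B ∪ A) but 1 ∉ A ∪ (B ∖ T).

Reverse inclusion. This inclusion fails. Take B = {1}, T = ∅, A = ∅; then 1 ∈ A ∪ (B ∖ T) but 1 ∉ T ∖ (B ∪ A).

(⊆) fails and (⊇) fails.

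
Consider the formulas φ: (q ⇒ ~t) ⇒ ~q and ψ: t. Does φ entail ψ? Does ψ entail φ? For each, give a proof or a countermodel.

The forward direction fails; the converse holds.

(⇒) This fails. Under q = F, t = F, the left side is true but the right side is false.

(⇐) Assume the antecedent. If q is true, the antecedent forces (q = T, t = T), and (q ⇒ ~t) ⇒ ~q holds there. If q is false, (q ⇒ ~t) ⇒ ~q reduces to true regardless of the other variables. Either way (q ⇒ ~t) ⇒ ~q holds.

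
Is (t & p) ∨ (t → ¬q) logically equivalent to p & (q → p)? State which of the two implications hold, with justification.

Not equivalent: only (⇐) holds.

(⟸) Assume the antecedent. If q is true, the antecedent forces (q = T, t = F, p = T) or (q = T, t = T, p = T), and (t & p) ∨ (t → ¬q) holds there. If q is false, (t & p) ∨ (t → ¬q) reduces to true regardless of the other variables. Either way (t & p) ∨ (t → ¬q) holds.

(⟹) This fails. Under q = F, t = F, p = F, the left side is true but the right side is false.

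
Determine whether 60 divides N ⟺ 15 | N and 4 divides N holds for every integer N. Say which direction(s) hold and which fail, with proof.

Both implications hold.

(→) If 60 ∣ N, write N = 60q. Since 60 = 4·15, N = 15·(4q), so 15 ∣ N; and since 60 = 15·4, N = 4·(15q), so 4 ∣ N.

(←) Suppose 15 ∣ N and 4 ∣ N. Any common multiple of 15 and 4 is a multiple of their lcm; here gcd(15, 4) = 1, so lcm(15, 4) = 15·4 = 60, so 60 ∣ N.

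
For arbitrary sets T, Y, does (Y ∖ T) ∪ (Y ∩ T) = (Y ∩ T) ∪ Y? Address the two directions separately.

(⊇) Let x ∈ (Y ∩ T) ∪ Y. Then either x ∈ Y and x ∉ T; or x ∈ T ∩ Y. In each case x ∈ (Y ∖ T) ∪ (Y ∩ T), so (Y ∩ T) ∪ Y ⊆ (Y ∖ T) ∪ (Y ∩ T).

(⊆) Let x ∈ (Y ∖ T) ∪ (Y ∩ T). Then either x ∈ Y and x ∉ T; or x ∈ T ∩ Y. In each case x ∈ (Y ∩ T) ∪ Y, so (Y ∖ T) ∪ (Y ∩ T) ⊆ (Y ∩ T) ∪ Y.

Both inclusions hold.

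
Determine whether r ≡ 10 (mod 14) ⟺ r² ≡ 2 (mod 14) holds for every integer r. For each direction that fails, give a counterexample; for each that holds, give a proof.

(⟹) Suppose r ≡ 10 (mod 14). Write r = 14j + 10. Then (14j + 10)² = 196j² + 280j + 100 = 14(14j² + 20j + 7) + 2, so r² ≡ 2 (mod 14).

(⟸) This fails: take r = 4. Then 4² = 16 ≡ 2 (mod 14), yet 4 ≡ 4 (mod 14), not 10.

Not equivalent: only (⇒) holds.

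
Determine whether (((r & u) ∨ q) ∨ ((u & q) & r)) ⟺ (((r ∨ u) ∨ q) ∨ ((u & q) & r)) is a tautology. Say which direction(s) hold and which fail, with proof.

(⇒) Assume the antecedent. If q is true, ((r ∨ u) ∨ q) ∨ ((u & q) & r) reduces to true regardless of the other variables. If q is false, the antecedent forces (q = F, u = T, r = T), and ((r ∨ u) ∨ q) ∨ ((u & q) & r) holds there. Either way ((r ∨ u) ∨ q) ∨ ((u & q) & r) holds.

(⇐) This fails. Under q = F, u = T, r = F, the left side is false but the right side is true.

(⇒) holds; (⇐) fails.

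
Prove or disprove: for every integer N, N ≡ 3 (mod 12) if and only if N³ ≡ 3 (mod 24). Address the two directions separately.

Forward direction. This fails: take N = 15. Then 15 ≡ 3 (mod 12), but 15³ = 3375 ≡ 15 (mod 24), not 3.

Converse. The residues r modulo 24 with r³ ≡ 3 (mod 24) are exactly {3}, and each is ≡ 3 (mod 12).

Not equivalent: only (⇐) holds.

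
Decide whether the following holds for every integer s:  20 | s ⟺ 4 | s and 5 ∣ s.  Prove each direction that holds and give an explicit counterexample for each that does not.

(→) If 20 ∣ s, write s = 20q. Since 20 = 5·4, s = 4·(5q), so 4 ∣ s; and since 20 = 4·5, s = 5·(4q), so 5 ∣ s.

(←) Suppose 4 ∣ s and 5 ∣ s. Any common multiple of 4 and 5 is a multiple of their lcm; here gcd(4, 5) = 1, so lcm(4, 5) = 4·5 = 20, so 20 ∣ s.

Both implications hold.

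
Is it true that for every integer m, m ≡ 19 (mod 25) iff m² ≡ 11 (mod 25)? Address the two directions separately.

Only the forward implication holds.

Forward direction. Suppose m ≡ 19 (mod 25). Write m = 25j + 19. Then (25j + 19)² = 625j² + 950j + 361 = 25(25j² + 38j + 14) + 11, so m² ≡ 11 (mod 25).

Converse. This fails: take m = 6. Then 6² = 36 ≡ 11 (mod 25), yet 6 ≡ 6 (mod 25), not 19.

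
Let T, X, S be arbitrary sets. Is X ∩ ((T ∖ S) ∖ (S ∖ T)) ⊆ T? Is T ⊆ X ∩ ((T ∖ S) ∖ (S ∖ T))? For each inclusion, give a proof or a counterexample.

Only the forward inclusion holds.

(⟸) This inclusion fails. Take T = {1}, X = ∅, S = ∅; then 1 ∈ T but 1 ∉ X ∩ ((T ∖ S) ∖ (S ∖ T)).

(⟹) Let x ∈ X ∩ ((T ∖ S) ∖ (S ∖ T)). Then x ∈ T ∩ X and x ∉ S, from which x ∈ T.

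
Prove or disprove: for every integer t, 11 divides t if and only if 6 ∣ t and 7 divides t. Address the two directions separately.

(⇒) This fails: take t = 11. Certainly 11 ∣ 11, but 6 ∤ 11.

(⇐) This fails: take t = 42. Both 6 ∣ 42 and 7 ∣ 42, yet 42 is not a multiple of 11 (since 42 = 3·11 + 9), so 11 ∤ 42.

Neither implication holds.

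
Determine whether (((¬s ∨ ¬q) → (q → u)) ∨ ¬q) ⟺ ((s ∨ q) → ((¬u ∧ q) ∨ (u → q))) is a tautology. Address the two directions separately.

Neither implication holds.

Forward direction. This fails. Under u = T, s = T, q = F, the left side is true but the right side is false.

Converse. This fails. Under u = F, s = F, q = T, the left side is false but the right side is true.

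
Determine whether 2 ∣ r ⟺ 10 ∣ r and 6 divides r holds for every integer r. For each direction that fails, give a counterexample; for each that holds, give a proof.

Forward direction. This fails: take r = 2. Certainly 2 ∣ 2, but 10 ∤ 2.

Converse. Suppose 10 ∣ r and 6 ∣ r. Any common multiple of 10 and 6 is a multiple of their lcm; here lcm(10, 6) = 10·6/gcd(10, 6) = 60/2 = 30, so 30 ∣ r. Since 2 ∣ 30, it follows that 2 ∣ r.

(⇒) fails; (⇐) holds.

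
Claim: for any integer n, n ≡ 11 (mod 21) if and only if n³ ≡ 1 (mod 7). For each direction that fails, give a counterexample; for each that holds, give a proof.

(⇒) holds; (⇐) fails.

(→) Suppose n ≡ 11 (mod 21). Then n³ ≡ 11³ = 1331 (mod 21), and since 7 ∣ 21, also n³ ≡ 1 (mod 7).

(←) This fails: take n = 1. Then 1³ = 1 ≡ 1 (mod 7), yet 1 ≡ 1 (mod 21), not 11.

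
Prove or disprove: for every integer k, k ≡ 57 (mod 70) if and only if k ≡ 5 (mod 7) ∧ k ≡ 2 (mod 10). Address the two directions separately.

(⟹) This fails: k = 57 gives 57 ≡ 57 (mod 70) but 57 ≡ 1 (mod 7), so the conjunction on the right does not hold.

(⟸) This fails: k = 12 satisfies both congruences on the right (12 ≡ 5 mod 7 and 12 ≡ 2 mod 10) yet 12 ≡ 12 (mod 70), not 57.

Both directions fail.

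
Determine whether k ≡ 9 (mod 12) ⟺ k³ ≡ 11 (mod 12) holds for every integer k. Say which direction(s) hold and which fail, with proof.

[⇒] This fails: take k = 9. Then 9 ≡ 9 (mod 12), but 9³ = 729 ≡ 9 (mod 12), not 11.

[⇐] This fails: take k = 11. Then 11³ = 1331 ≡ 11 (mod 12), yet 11 ≡ 11 (mod 12), not 9.

Neither direction holds.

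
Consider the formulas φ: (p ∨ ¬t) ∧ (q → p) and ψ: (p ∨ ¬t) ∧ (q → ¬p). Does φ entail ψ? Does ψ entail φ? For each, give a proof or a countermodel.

Both directions fail.

(⟹) This fails. Under t = F, p = T, q = T, the left side is true but the right side is false.

(⟸) This fails. Under t = F, p = F, q = T, the left side is false but the right side is true.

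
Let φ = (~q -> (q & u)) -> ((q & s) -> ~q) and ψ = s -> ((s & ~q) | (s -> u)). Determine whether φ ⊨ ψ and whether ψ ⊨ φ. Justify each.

(⇒) holds; (⇐) fails.

(←) This fails. Under s = T, q = T, u = T, the left side is false but the right side is true.

(→) Assume the antecedent. If s is true, the antecedent forces (s = T, q = F, u = F) or (s = T, q = F, u = T), and s -> ((s & ~q) | (s -> u)) holds there. If s is false, s -> ((s & ~q) | (s -> u)) reduces to true regardless of the other variables. Either way s -> ((s & ~q) | (s -> u)) holds.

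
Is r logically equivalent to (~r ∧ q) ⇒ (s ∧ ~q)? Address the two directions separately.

Converse. This fails. Under q = F, s = F, r = F, the left side is false but the right side is true.

Forward direction. Assume the antecedent. If q is true, the antecedent forces (q = T, s = F, r = T) or (q = T, s = T, r = T), and (~r ∧ q) ⇒ (s ∧ ~q) holds there. If q is false, (~r ∧ q) ⇒ (s ∧ ~q) reduces to true regardless of the other variables. Either way (~r ∧ q) ⇒ (s ∧ ~q) holds.

Not equivalent: only (⇒) holds.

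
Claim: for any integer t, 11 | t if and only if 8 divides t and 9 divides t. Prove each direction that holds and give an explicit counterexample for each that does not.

Neither direction holds.

(⇒) This fails: take t = 11. Certainly 11 ∣ 11, but 8 ∤ 11.

(⇐) This fails: take t = 72. Both 8 ∣ 72 and 9 ∣ 72, yet 72 is not a multiple of 11 (since 72 = 6·11 + 6), so 11 ∤ 72.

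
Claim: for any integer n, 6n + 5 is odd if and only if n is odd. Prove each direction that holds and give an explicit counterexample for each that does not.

Forward direction. This fails: take n = 6. Then 6n + 5 = 41, which is odd, yet n = 6 is even, not odd.

Converse. Suppose n is odd. Since 6 is even, 6n is even for every n, so 6n + 5 has the same parity as 5, which is odd. Hence 6n + 5 is odd.

(⇒) fails; (⇐) holds.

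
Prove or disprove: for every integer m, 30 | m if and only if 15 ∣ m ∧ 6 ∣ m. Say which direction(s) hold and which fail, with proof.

Equivalent; both directions hold.

[⇒] If 30 ∣ m, write m = 30q. Since 30 = 2·15, m = 15·(2q), so 15 ∣ m; and since 30 = 5·6, m = 6·(5q), so 6 ∣ m.

[⇐] Suppose 15 ∣ m and 6 ∣ m. Any common multiple of 15 and 6 is a multiple of their lcm; here lcm(15, 6) = 15·6/gcd(15, 6) = 90/3 = 30, so 30 ∣ m.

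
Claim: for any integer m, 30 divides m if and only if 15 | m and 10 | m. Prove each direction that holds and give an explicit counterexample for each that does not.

Both directions hold; the statement is true.

(→) If 30 ∣ m, write m = 30q. Since 30 = 2·15, m = 15·(2q), so 15 ∣ m; and since 30 = 3·10, m = 10·(3q), so 10 ∣ m.

(←) Suppose 15 ∣ m and 10 ∣ m. Any common multiple of 15 and 10 is a multiple of their lcm; here lcm(15, 10) = 15·10/gcd(15, 10) = 150/5 = 30, so 30 ∣ m.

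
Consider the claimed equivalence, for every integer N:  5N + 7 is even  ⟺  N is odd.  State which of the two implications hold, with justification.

Both directions hold; the statement is true.

(⇒) Suppose 5N + 7 is even. Since 5 is odd, 5N and N have the same parity, so 5N + 7 ≡ N + 7 (mod 2). As 7 is odd, 5N + 7 is even exactly when N is odd. Thus N is odd.

(⇐) Conversely, suppose N is odd; write N = 2j + 1. Then 5N + 7 = 5·(2j + 1) + 7 = 2·5j + 12, which is even.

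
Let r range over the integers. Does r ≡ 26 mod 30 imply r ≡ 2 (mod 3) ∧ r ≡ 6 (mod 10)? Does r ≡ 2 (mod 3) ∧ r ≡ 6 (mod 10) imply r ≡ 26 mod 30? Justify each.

The biconditional holds.

(⟹) Suppose r ≡ 26 (mod 30); write r = 30j + 26. Since 3 ∣ 30, reducing mod 3 gives r ≡ 26 ≡ 2 (mod 3); since 10 ∣ 30, reducing mod 10 gives r ≡ 26 ≡ 6 (mod 10).

(⟸) Conversely, if r ≡ 2 (mod 3) and r ≡ 6 (mod 10), then by the Chinese remainder theorem r ≡ 26 (mod 30). This is exactly r ≡ 26 (mod 30).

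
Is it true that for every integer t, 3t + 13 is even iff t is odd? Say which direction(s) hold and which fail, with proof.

(⟸) Suppose t is odd; write t = 2j + 1. Then 3t + 13 = 3·(2j + 1) + 13 = 2·3j + 16, which is even.

(⟹) Suppose 3t + 13 is even. Since 3 is odd, 3t and t have the same parity, so 3t + 13 ≡ t + 13 (mod 2). As 13 is odd, 3t + 13 is even exactly when t is odd. Thus t is odd.

Both directions hold.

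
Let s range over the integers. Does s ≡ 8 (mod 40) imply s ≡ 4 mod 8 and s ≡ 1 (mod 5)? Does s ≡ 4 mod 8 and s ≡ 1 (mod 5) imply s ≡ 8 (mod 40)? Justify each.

[⇒] This fails: s = 8 gives 8 ≡ 8 (mod 40) but 8 ≡ 0 (mod 8), so the conjunction on the right does not hold.

[⇐] This fails: s = 36 satisfies both congruences on the right (36 ≡ 4 mod 8 and 36 ≡ 1 mod 5) yet 36 ≡ 36 (mod 40), not 8.

Neither implication holds.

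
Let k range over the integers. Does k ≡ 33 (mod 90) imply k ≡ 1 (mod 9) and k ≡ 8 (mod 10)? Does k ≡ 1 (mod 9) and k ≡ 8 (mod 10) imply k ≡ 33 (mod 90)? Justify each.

Both directions fail.

Forward direction. This fails: k = 33 gives 33 ≡ 33 (mod 90) but 33 ≡ 6 (mod 9), so the conjunction on the right does not hold.

Converse. This fails: k = 28 satisfies both congruences on the right (28 ≡ 1 mod 9 and 28 ≡ 8 mod 10) yet 28 ≡ 28 (mod 90), not 33.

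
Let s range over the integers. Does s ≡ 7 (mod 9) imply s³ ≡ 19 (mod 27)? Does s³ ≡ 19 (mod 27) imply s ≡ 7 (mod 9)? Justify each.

Both directions hold.

[⇐] The residues r modulo 27 with r³ ≡ 19 (mod 27) are exactly {7, 16, 25}, and each is ≡ 7 (mod 9).

[⇒] Suppose s ≡ 7 (mod 9). Working modulo 27, s ∈ {7, 16, 25}; for each such r, r³ ≡ 19 (mod 27).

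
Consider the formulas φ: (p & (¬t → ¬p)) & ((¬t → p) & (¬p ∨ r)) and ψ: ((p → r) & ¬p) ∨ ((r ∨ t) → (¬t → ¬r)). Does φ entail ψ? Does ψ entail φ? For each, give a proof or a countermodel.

(⇒) Assume the antecedent. If r is true, the antecedent forces (r = T, p = T, t = T), and the consequent holds there. If r is false, the antecedent cannot hold. Either way the consequent holds.

(⇐) This fails. Under r = F, p = F, t = F, the left side is false but the right side is true.

Only the forward implication holds.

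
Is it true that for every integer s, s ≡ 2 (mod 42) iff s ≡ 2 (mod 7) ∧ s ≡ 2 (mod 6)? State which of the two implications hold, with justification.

Forward direction. Suppose s ≡ 2 (mod 42); write s = 42j + 2. Since 7 ∣ 42, reducing mod 7 gives s ≡ 2 (mod 7); since 6 ∣ 42, reducing mod 6 gives s ≡ 2 (mod 6).

Converse. If s ≡ 2 (mod 7) and s ≡ 2 (mod 6), then by the Chinese remainder theorem s ≡ 2 (mod 42). This is exactly s ≡ 2 (mod 42).

Both directions hold.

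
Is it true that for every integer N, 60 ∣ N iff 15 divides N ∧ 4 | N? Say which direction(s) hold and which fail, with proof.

Both directions hold; the statement is true.

[⇒] If 60 ∣ N, write N = 60q. Since 60 = 4·15, N = 15·(4q), so 15 ∣ N; and since 60 = 15·4, N = 4·(15q), so 4 ∣ N.

[⇐] Suppose 15 ∣ N and 4 ∣ N. Any common multiple of 15 and 4 is a multiple of their lcm; here gcd(15, 4) = 1, so lcm(15, 4) = 15·4 = 60, so 60 ∣ N.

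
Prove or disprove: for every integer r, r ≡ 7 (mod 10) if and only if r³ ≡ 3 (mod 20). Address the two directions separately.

[⇒] This fails: take r = 17. Then 17 ≡ 7 (mod 10), but 17³ = 4913 ≡ 13 (mod 20), not 3.

[⇐] Conversely, the residues r modulo 20 with r³ ≡ 3 (mod 20) are exactly {7}, and each is ≡ 7 (mod 10).

Only the converse holds.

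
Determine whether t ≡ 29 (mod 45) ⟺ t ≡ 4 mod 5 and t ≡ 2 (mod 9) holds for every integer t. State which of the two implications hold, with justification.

The biconditional holds.

[⇒] Suppose t ≡ 29 (mod 45); write t = 45j + 29. Since 5 ∣ 45, reducing mod 5 gives t ≡ 29 ≡ 4 (mod 5); since 9 ∣ 45, reducing mod 9 gives t ≡ 29 ≡ 2 (mod 9).

[⇐] Conversely, if t ≡ 4 (mod 5) and t ≡ 2 (mod 9), then by the Chinese remainder theorem t ≡ 29 (mod 45). This is exactly t ≡ 29 (mod 45).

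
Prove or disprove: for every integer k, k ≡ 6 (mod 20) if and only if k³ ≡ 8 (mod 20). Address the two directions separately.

Forward direction. This fails: take k = 6. Then 6 ≡ 6 (mod 20), but 6³ = 216 ≡ 16 (mod 20), not 8.

Converse. This fails: take k = 2. Then 2³ = 8 ≡ 8 (mod 20), yet 2 ≡ 2 (mod 20), not 6.

Neither implication holds.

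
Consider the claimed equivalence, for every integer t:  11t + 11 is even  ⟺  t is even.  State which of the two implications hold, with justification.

Forward direction. This fails: t = 5 gives 11t + 11 = 66, which is even, but 5 is odd, not even.

Converse. This also fails: t = 2 is even, but 11t + 11 = 33 is odd, not even.

Neither implication holds.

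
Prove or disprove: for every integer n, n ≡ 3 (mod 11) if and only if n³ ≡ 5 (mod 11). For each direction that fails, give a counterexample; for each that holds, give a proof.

Both directions hold; the statement is true.

(⟹) Suppose n ≡ 3 (mod 11). Write n = 11j + 3. Then (11j + 3)³ = 1331j³ + 1089j² + 297j + 27 = 11(121j³ + 99j² + 27j + 2) + 5, so n³ ≡ 5 (mod 11).

(⟸) Conversely, suppose n³ ≡ 5 (mod 11). The only residue r in {0, …, 10} with r³ ≡ 5 (mod 11) is r = 3, so n ≡ 3 (mod 11).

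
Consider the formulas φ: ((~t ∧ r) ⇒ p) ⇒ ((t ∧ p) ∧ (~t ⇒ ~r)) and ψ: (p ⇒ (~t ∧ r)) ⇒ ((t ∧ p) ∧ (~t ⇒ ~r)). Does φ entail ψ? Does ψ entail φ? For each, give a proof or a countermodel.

Neither direction holds.

(→) This fails. Under r = T, p = F, t = F, the left side is true but the right side is false.

(←) This fails. Under r = F, p = T, t = F, the left side is false but the right side is true.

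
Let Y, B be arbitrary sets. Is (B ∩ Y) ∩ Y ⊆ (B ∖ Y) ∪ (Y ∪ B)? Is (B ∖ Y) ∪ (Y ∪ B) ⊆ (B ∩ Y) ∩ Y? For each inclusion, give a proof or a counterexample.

(⊆) holds; (⊇) fails.

(⊆) Let x ∈ (B ∩ Y) ∩ Y. Then x ∈ Y ∩ B, from which x ∈ (B ∖ Y) ∪ (Y ∪ B).

(⊇) This inclusion fails. Take Y = {1}, B = ∅; then 1 ∈ (B ∖ Y) ∪ (Y ∪ B) but 1 ∉ (B ∩ Y) ∩ Y.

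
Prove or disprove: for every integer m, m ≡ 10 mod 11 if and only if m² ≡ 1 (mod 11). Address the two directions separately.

(→) Suppose m ≡ 10 mod 11. Write m = 11j + 10. Then (11j + 10)² = 121j² + 220j + 100 = 11(11j² + 20j + 9) + 1, so m² ≡ 1 (mod 11).

(←) This fails: take m = 1. Then 1² = 1 ≡ 1 (mod 11), yet 1 ≡ 1 (mod 11), not 10.

(⇒) holds; (⇐) fails.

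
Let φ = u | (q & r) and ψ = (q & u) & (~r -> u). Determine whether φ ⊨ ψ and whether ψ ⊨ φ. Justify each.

(⟹) This fails. Under q = T, r = T, u = F, the left side is true but the right side is false.

(⟸) Assume the antecedent. If q is true, the antecedent forces (q = T, r = F, u = T) or (q = T, r = T, u = T), and u | (q & r) holds there. If q is false, the antecedent cannot hold. Either way u | (q & r) holds.

Not equivalent: only (⇐) holds.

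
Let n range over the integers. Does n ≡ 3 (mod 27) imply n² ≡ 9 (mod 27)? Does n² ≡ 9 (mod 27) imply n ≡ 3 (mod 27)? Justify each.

Not equivalent: only (⇒) holds.

(→) Suppose n ≡ 3 (mod 27). Write n = 27j + 3. Then (27j + 3)² = 729j² + 162j + 9 = 27(27j² + 6j) + 9, so n² ≡ 9 (mod 27).

(←) This fails: take n = 6. Then 6² = 36 ≡ 9 (mod 27), yet 6 ≡ 6 (mod 27), not 3.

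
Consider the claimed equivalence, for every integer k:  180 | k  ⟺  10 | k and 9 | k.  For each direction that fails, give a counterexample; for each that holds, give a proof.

Forward direction. If 180 ∣ k, write k = 180q. Since 180 = 18·10, k = 10·(18q), so 10 ∣ k; and since 180 = 20·9, k = 9·(20q), so 9 ∣ k.

Converse. This fails: take k = 90. Both 10 ∣ 90 and 9 ∣ 90, yet 90 is not a multiple of 180 (since 90 = 0·180 + 90), so 180 ∤ 90.

Only the forward implication holds.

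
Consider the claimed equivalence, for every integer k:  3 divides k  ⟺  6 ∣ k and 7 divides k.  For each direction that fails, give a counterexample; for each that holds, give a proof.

(⟹) This fails: take k = 3. Certainly 3 ∣ 3, but 6 ∤ 3.

(⟸) Suppose 6 ∣ k and 7 ∣ k. Any common multiple of 6 and 7 is a multiple of their lcm; here gcd(6, 7) = 1, so lcm(6, 7) = 6·7 = 42, so 42 ∣ k. Since 3 ∣ 42, it follows that 3 ∣ k.

Only the converse holds.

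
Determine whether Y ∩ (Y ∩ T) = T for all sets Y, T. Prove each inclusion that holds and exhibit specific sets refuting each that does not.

The sets are not equal: only the forward inclusion holds.

(⊇) This inclusion fails. Take Y = ∅, T = {1}; then 1 ∈ T but 1 ∉ Y ∩ (Y ∩ T).

(⊆) Let x ∈ Y ∩ (Y ∩ T). Then x ∈ Y ∩ T, from which x ∈ T.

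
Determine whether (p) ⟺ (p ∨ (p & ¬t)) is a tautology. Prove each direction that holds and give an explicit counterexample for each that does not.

Forward direction. Assume the antecedent. If p is true, p ∨ (p & ¬t) reduces to true regardless of the other variables. If p is false, the antecedent cannot hold. Either way p ∨ (p & ¬t) holds.

Converse. Assume the antecedent. If p is true, p reduces to true regardless of the other variables. If p is false, the antecedent cannot hold. Either way p holds.

Equivalent; both directions hold.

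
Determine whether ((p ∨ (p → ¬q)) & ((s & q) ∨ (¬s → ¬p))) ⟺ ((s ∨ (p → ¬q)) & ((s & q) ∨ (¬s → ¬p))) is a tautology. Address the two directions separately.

Both directions hold.

Forward direction. Assume the antecedent. If p is true, the antecedent forces (q = F, p = T, s = T) or (q = T, p = T, s = T), and the consequent holds there. If p is false, the consequent reduces to true regardless of the other variables. Either way the consequent holds.

Converse. Assume the antecedent. If p is true, the antecedent forces (q = F, p = T, s = T) or (q = T, p = T, s = T), and the consequent holds there. If p is false, the consequent reduces to true regardless of the other variables. Either way the consequent holds.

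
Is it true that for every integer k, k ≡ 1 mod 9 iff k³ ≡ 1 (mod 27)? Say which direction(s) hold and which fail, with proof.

Both implications hold.

(⟹) Suppose k ≡ 1 (mod 9). Working modulo 27, k ∈ {1, 10, 19}; for each such r, r³ ≡ 1 (mod 27).

(⟸) Conversely, the residues r modulo 27 with r³ ≡ 1 (mod 27) are exactly {1, 10, 19}, and each is ≡ 1 (mod 9).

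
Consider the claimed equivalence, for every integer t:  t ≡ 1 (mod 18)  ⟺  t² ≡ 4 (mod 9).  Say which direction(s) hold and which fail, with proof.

Both directions fail.

(⇒) This fails: take t = 1. Then 1 ≡ 1 (mod 18), but 1² = 1 ≡ 1 (mod 9), not 4.

(⇐) This fails: take t = 2. Then 2² = 4 ≡ 4 (mod 9), yet 2 ≡ 2 (mod 18), not 1.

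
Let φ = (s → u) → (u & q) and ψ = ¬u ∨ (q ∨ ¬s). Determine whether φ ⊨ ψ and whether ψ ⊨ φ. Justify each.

Not equivalent: only (⇒) holds.

(⇐) This fails. Under u = F, q = F, s = F, the left side is false but the right side is true.

(⇒) Assume the antecedent. If u is true, the antecedent forces (u = T, q = T, s = F) or (u = T, q = T, s = T), and ¬u ∨ (q ∨ ¬s) holds there. If u is false, ¬u ∨ (q ∨ ¬s) reduces to true regardless of the other variables. Either way ¬u ∨ (q ∨ ¬s) holds.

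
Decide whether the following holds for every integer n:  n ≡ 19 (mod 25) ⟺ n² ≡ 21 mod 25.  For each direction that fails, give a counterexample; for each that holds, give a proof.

Both directions fail.

(⟹) This fails: take n = 19. Then 19 ≡ 19 (mod 25), but 19² = 361 ≡ 11 (mod 25), not 21.

(⟸) This fails: take n = 11. Then 11² = 121 ≡ 21 (mod 25), yet 11 ≡ 11 (mod 25), not 19.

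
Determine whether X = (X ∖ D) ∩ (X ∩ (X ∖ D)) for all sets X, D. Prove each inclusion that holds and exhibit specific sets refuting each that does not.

(⟸) Let x ∈ (X ∖ D) ∩ (X ∩ (X ∖ D)). Then x ∈ X and x ∉ D, from which x ∈ X.

(⟹) This inclusion fails. Take X = {1}, D = {1}; then 1 ∈ X but 1 ∉ (X ∖ D) ∩ (X ∩ (X ∖ D)).

(⊆) fails; (⊇) holds.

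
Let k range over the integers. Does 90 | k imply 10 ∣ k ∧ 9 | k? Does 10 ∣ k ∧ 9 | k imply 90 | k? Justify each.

[⇒] If 90 ∣ k, write k = 90q. Since 90 = 9·10, k = 10·(9q), so 10 ∣ k; and since 90 = 10·9, k = 9·(10q), so 9 ∣ k.

[⇐] Suppose 10 ∣ k and 9 ∣ k. Any common multiple of 10 and 9 is a multiple of their lcm; here gcd(10, 9) = 1, so lcm(10, 9) = 10·9 = 90, so 90 ∣ k.

The biconditional holds.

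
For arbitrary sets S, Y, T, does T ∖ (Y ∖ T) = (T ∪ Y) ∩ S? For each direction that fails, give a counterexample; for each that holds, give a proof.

Both inclusions fail.

(⟹) This inclusion fails. Take S = ∅, Y = ∅, T = {1}; then 1 ∈ T ∖ (Y ∖ T) but 1 ∉ (T ∪ Y) ∩ S.

(⟸) This inclusion fails. Take S = {1}, Y = {1}, T = ∅; then 1 ∈ (T ∪ Y) ∩ S but 1 ∉ T ∖ (Y ∖ T).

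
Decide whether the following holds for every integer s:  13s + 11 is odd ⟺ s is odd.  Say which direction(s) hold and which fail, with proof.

(⇒) fails and (⇐) fails.

(⇒) This fails: s = 2 gives 13s + 11 = 37, which is odd, but 2 is even, not odd.

(⇐) This also fails: s = 5 is odd, but 13s + 11 = 76 is even, not odd.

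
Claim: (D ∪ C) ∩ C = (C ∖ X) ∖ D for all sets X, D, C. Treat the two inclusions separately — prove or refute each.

(⟹) This inclusion fails. Take X = {1}, D = ∅, C = {1}; then 1 ∈ (D ∪ C) ∩ C but 1 ∉ (C ∖ X) ∖ D.

(⟸) Let x ∈ (C ∖ X) ∖ D. Then x ∈ C and x ∉ X, D, from which x ∈ (D ∪ C) ∩ C.

Only the reverse inclusion holds.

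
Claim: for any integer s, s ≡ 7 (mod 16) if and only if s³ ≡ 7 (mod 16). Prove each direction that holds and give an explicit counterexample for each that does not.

Both implications hold.

(→) Suppose s ≡ 7 (mod 16). Write s = 16j + 7. Then (16j + 7)³ = 4096j³ + 5376j² + 2352j + 343 = 16(256j³ + 336j² + 147j + 21) + 7, so s³ ≡ 7 (mod 16).

(←) Conversely, suppose s³ ≡ 7 (mod 16). The only residue r in {0, …, 15} with r³ ≡ 7 (mod 16) is r = 7, so s ≡ 7 (mod 16).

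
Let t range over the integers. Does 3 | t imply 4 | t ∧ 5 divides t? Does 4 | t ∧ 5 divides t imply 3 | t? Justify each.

(⇒) This fails: take t = 3. Certainly 3 ∣ 3, but 4 ∤ 3.

(⇐) This fails: take t = 20. Both 4 ∣ 20 and 5 ∣ 20, yet 20 is not a multiple of 3 (since 20 = 6·3 + 2), so 3 ∤ 20.

Neither direction holds.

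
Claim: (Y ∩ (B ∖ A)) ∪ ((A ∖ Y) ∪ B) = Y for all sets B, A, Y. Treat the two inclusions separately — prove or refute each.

(⟹) This inclusion fails. Take B = {1}, A = ∅, Y = ∅; then 1 ∈ (Y ∩ (B ∖ A)) ∪ ((A ∖ Y) ∪ B) but 1 ∉ Y.

(⟸) This inclusion fails. Take B = ∅, A = ∅, Y = {1}; then 1 ∈ Y but 1 ∉ (Y ∩ (B ∖ A)) ∪ ((A ∖ Y) ∪ B).

Both inclusions fail.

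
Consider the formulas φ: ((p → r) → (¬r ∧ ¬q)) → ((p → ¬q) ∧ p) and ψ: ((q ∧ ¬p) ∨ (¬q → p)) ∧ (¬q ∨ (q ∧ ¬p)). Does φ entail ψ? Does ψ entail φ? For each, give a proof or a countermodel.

Forward direction. This fails. Under r = T, q = F, p = F, the left side is true but the right side is false.

Converse. Assume the antecedent. If r is true, the consequent reduces to true regardless of the other variables. If r is false, the antecedent forces (r = F, q = T, p = F) or (r = F, q = F, p = T), and the consequent holds there. Either way the consequent holds.

The forward direction fails; the converse holds.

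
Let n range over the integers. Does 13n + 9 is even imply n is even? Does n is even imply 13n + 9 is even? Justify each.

(⇒) fails and (⇐) fails.

(⇒) This fails: n = 3 gives 13n + 9 = 48, which is even, but 3 is odd, not even.

(⇐) This also fails: n = 6 is even, but 13n + 9 = 87 is odd, not even.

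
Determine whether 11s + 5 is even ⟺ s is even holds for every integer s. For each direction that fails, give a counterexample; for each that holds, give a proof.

(⇒) This fails: s = 7 gives 11s + 5 = 82, which is even, but 7 is odd, not even.

(⇐) This also fails: s = 2 is even, but 11s + 5 = 27 is odd, not even.

Neither direction holds.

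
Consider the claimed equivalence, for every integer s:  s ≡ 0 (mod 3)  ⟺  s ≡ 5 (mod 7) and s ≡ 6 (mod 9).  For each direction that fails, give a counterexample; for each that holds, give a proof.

(⇒) fails; (⇐) holds.

[⇐] If s ≡ 5 (mod 7) and s ≡ 6 (mod 9), then by the Chinese remainder theorem s ≡ 33 (mod 63). Since 33 ≡ 0 (mod 3) and 3 ∣ 63, we get s ≡ 0 (mod 3).

[⇒] This fails: s = 0 gives 0 ≡ 0 (mod 3) but 0 ≡ 0 (mod 7), so the conjunction on the right does not hold.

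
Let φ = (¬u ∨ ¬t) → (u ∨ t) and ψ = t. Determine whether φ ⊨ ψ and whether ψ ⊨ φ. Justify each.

Only the converse holds.

Forward direction. This fails. Under t = F, u = T, the left side is true but the right side is false.

Converse. Assume the antecedent. If t is true, (¬u ∨ ¬t) → (u ∨ t) reduces to true regardless of the other variables. If t is false, the antecedent cannot hold. Either way (¬u ∨ ¬t) → (u ∨ t) holds.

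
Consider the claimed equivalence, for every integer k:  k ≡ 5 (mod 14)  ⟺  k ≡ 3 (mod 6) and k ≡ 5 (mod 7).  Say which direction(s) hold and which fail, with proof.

The forward direction fails; the converse holds.

Converse. If k ≡ 3 (mod 6) and k ≡ 5 (mod 7), then by the Chinese remainder theorem k ≡ 33 (mod 42). Since 33 ≡ 5 (mod 14) and 14 ∣ 42, we get k ≡ 5 (mod 14).

Forward direction. This fails: k = 19 gives 19 ≡ 5 (mod 14) but 19 ≡ 1 (mod 6), so the conjunction on the right does not hold.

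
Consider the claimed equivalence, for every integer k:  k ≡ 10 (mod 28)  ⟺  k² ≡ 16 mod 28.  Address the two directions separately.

The forward direction holds; the converse fails.

Forward direction. Suppose k ≡ 10 (mod 28). Write k = 28j + 10. Then (28j + 10)² = 784j² + 560j + 100 = 28(28j² + 20j + 3) + 16, so k² ≡ 16 (mod 28).

Converse. This fails: take k = 4. Then 4² = 16 ≡ 16 (mod 28), yet 4 ≡ 4 (mod 28), not 10.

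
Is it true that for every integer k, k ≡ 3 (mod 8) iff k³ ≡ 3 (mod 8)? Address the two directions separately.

Both implications hold.

(→) Suppose k ≡ 3 (mod 8). Write k = 8j + 3. Then (8j + 3)³ = 512j³ + 576j² + 216j + 27 = 8(64j³ + 72j² + 27j + 3) + 3, so k³ ≡ 3 (mod 8).

(←) Conversely, suppose k³ ≡ 3 (mod 8). The only residue r in {0, …, 7} with r³ ≡ 3 (mod 8) is r = 3, so k ≡ 3 (mod 8).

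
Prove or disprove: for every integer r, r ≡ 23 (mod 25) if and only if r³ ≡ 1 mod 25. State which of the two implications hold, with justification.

(⟹) This fails: take r = 23. Then 23 ≡ 23 (mod 25), but 23³ = 12167 ≡ 17 (mod 25), not 1.

(⟸) This fails: take r = 1. Then 1³ = 1 ≡ 1 (mod 25), yet 1 ≡ 1 (mod 25), not 23.

Both directions fail.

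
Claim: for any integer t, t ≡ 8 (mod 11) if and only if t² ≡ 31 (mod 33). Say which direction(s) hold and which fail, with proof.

Forward direction. This fails: take t = 30. Then 30 ≡ 8 (mod 11), but 30² = 900 ≡ 9 (mod 33), not 31.

Converse. This fails: take t = 14. Then 14² = 196 ≡ 31 (mod 33), yet 14 ≡ 3 (mod 11), not 8.

Neither implication holds.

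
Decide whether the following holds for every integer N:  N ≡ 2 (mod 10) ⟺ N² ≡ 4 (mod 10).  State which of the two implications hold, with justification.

(⇐) This fails: take N = 8. Then 8² = 64 ≡ 4 (mod 10), yet 8 ≡ 8 (mod 10), not 2.

(⇒) Suppose N ≡ 2 (mod 10). Write N = 10j + 2. Then (10j + 2)² = 100j² + 40j + 4 = 10(10j² + 4j) + 4, so N² ≡ 4 (mod 10).

Only the forward implication holds.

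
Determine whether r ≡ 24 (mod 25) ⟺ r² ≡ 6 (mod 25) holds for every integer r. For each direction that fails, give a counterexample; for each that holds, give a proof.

(⟹) This fails: take r = 24. Then 24 ≡ 24 (mod 25), but 24² = 576 ≡ 1 (mod 25), not 6.

(⟸) This fails: take r = 9. Then 9² = 81 ≡ 6 (mod 25), yet 9 ≡ 9 (mod 25), not 24.

Neither implication holds.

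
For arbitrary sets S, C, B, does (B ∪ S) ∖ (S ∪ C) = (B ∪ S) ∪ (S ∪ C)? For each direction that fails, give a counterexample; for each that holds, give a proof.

Forward inclusion. Let x ∈ (B ∪ S) ∖ (S ∪ C). Then x ∈ B and x ∉ S, C, from which x ∈ (B ∪ S) ∪ (S ∪ C).

Reverse inclusion. This inclusion fails. Take S = {1}, C = ∅, B = ∅; then 1 ∈ (B ∪ S) ∪ (S ∪ C) but 1 ∉ (B ∪ S) ∖ (S ∪ C).

(⊆) holds; (⊇) fails.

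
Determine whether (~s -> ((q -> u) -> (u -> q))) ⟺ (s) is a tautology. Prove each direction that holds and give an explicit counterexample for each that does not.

(⇒) fails; (⇐) holds.

(⇒) This fails. Under u = F, q = F, s = F, the left side is true but the right side is false.

(⇐) Assume the antecedent. If u is true, the antecedent forces (u = T, q = F, s = T) or (u = T, q = T, s = T), and ~s -> ((q -> u) -> (u -> q)) holds there. If u is false, ~s -> ((q -> u) -> (u -> q)) reduces to true regardless of the other variables. Either way ~s -> ((q -> u) -> (u -> q)) holds.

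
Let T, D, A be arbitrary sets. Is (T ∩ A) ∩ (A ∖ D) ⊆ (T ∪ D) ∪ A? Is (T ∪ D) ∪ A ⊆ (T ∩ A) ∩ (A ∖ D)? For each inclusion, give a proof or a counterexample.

Forward inclusion. Let x ∈ (T ∩ A) ∩ (A ∖ D). Then x ∈ T ∩ A and x ∉ D, from which x ∈ (T ∪ D) ∪ A.

Reverse inclusion. This inclusion fails. Take T = {1}, D = ∅, A = ∅; then 1 ∈ (T ∪ D) ∪ A but 1 ∉ (T ∩ A) ∩ (A ∖ D).

Only the forward inclusion holds.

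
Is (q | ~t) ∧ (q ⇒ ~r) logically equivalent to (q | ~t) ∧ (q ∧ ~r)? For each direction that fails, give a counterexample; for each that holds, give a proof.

[⇒] This fails. Under r = F, q = F, t = F, the left side is true but the right side is false.

[⇐] Assume the antecedent. If r is true, the antecedent cannot hold. If r is false, the antecedent forces (r = F, q = T, t = F) or (r = F, q = T, t = T), and (q | ~t) ∧ (q ⇒ ~r) holds there. Either way (q | ~t) ∧ (q ⇒ ~r) holds.

Not equivalent: only (⇐) holds.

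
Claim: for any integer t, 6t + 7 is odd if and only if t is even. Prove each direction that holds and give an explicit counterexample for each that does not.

[⇒] This fails: take t = 3. Then 6t + 7 = 25, which is odd, yet t = 3 is odd, not even.

[⇐] Suppose t is even. Since 6 is even, 6t is even for every t, so 6t + 7 has the same parity as 7, which is odd. Hence 6t + 7 is odd.

Only the converse holds.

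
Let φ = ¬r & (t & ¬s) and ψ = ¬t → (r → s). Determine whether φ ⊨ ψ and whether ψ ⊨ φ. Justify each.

[⇐] This fails. Under s = F, t = F, r = F, the left side is false but the right side is true.

[⇒] Assume the antecedent. If s is true, the antecedent cannot hold. If s is false, the antecedent forces (s = F, t = T, r = F), and ¬t → (r → s) holds there. Either way ¬t → (r → s) holds.

Not equivalent: only (⇒) holds.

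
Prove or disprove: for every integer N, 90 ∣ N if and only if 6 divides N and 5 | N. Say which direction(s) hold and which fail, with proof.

Converse. This fails: take N = 30. Both 6 ∣ 30 and 5 ∣ 30, yet 30 is not a multiple of 90 (since 30 = 0·90 + 30), so 90 ∤ 30.

Forward direction. If 90 ∣ N, write N = 90q. Since 90 = 15·6, N = 6·(15q), so 6 ∣ N; and since 90 = 18·5, N = 5·(18q), so 5 ∣ N.

The forward direction holds; the converse fails.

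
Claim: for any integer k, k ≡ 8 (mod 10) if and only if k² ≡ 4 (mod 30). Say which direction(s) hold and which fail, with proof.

(⇒) This fails: take k = 18. Then 18 ≡ 8 (mod 10), but 18² = 324 ≡ 24 (mod 30), not 4.

(⇐) This fails: take k = 2. Then 2² = 4 ≡ 4 (mod 30), yet 2 ≡ 2 (mod 10), not 8.

Neither implication holds.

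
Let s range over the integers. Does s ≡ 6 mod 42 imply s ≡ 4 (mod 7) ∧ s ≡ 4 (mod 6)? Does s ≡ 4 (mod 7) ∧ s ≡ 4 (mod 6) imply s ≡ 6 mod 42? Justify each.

Neither implication holds.

[⇒] This fails: s = 6 gives 6 ≡ 6 (mod 42) but 6 ≡ 6 (mod 7), so the conjunction on the right does not hold.

[⇐] This fails: s = 4 satisfies both congruences on the right (4 ≡ 4 mod 7 and 4 ≡ 4 mod 6) yet 4 ≡ 4 (mod 42), not 6.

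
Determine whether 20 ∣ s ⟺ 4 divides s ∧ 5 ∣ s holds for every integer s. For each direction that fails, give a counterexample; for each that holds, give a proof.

(⟹) If 20 ∣ s, write s = 20q. Since 20 = 5·4, s = 4·(5q), so 4 ∣ s; and since 20 = 4·5, s = 5·(4q), so 5 ∣ s.

(⟸) Suppose 4 ∣ s and 5 ∣ s. Any common multiple of 4 and 5 is a multiple of their lcm; here gcd(4, 5) = 1, so lcm(4, 5) = 4·5 = 20, so 20 ∣ s.

Both directions hold; the statement is true.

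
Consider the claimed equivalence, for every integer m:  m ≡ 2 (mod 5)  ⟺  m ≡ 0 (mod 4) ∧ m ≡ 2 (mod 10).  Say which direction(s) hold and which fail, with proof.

[⇒] This fails: m = 17 gives 17 ≡ 2 (mod 5) but 17 ≡ 1 (mod 4), so the conjunction on the right does not hold.

[⇐] Conversely, if m ≡ 0 (mod 4) and m ≡ 2 (mod 10), then by the Chinese remainder theorem m ≡ 12 (mod 20). Since 12 ≡ 2 (mod 5) and 5 ∣ 20, we get m ≡ 2 (mod 5).

Not equivalent: only (⇐) holds.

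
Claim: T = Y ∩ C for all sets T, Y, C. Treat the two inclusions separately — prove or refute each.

Both inclusions fail.

Forward inclusion. This inclusion fails. Take T = {1}, Y = ∅, C = ∅; then 1 ∈ T but 1 ∉ Y ∩ C.

Reverse inclusion. This inclusion fails. Take T = ∅, Y = {1}, C = {1}; then 1 ∈ Y ∩ C but 1 ∉ T.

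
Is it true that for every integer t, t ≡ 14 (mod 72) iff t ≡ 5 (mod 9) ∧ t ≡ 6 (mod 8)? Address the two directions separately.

Both directions hold.

(←) If t ≡ 5 (mod 9) and t ≡ 6 (mod 8), then by the Chinese remainder theorem t ≡ 14 (mod 72). This is exactly t ≡ 14 (mod 72).

(→) Suppose t ≡ 14 (mod 72); write t = 72j + 14. Since 9 ∣ 72, reducing mod 9 gives t ≡ 14 ≡ 5 (mod 9); since 8 ∣ 72, reducing mod 8 gives t ≡ 14 ≡ 6 (mod 8).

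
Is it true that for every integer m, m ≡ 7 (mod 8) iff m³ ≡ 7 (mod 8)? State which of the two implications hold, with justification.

Both directions hold.

(⇐) For the converse, argue contrapositively. If m ≢ 7 (mod 8), then m is congruent to one of 0, 1, 2, 3, 4, 5, 6 modulo 8, and these give m³ ≡ 0, 1, 0, 3, 0, 5, 0 respectively — never 7.

(⇒) Suppose m ≡ 7 (mod 8). Write m = 8j + 7. Then (8j + 7)³ = 512j³ + 1344j² + 1176j + 343 = 8(64j³ + 168j² + 147j + 42) + 7, so m³ ≡ 7 (mod 8).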